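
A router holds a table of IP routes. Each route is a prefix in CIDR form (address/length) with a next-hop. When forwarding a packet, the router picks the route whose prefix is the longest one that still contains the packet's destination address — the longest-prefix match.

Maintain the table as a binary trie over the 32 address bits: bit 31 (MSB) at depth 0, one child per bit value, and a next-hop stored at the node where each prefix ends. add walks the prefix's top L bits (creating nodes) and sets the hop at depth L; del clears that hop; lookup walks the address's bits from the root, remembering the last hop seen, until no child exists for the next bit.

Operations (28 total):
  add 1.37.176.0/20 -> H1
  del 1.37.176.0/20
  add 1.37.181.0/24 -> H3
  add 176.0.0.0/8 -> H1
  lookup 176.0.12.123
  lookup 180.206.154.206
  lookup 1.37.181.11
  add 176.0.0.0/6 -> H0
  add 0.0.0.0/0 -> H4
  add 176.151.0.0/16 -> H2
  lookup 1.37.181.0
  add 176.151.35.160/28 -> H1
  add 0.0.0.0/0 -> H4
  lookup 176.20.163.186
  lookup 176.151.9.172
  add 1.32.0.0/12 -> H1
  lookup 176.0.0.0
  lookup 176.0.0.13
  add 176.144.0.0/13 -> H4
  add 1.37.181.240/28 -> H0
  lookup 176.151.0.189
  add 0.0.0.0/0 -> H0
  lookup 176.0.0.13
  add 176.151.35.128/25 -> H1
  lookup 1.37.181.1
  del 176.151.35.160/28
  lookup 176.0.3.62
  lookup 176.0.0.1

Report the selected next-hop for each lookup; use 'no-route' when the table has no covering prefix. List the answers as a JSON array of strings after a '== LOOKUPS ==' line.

Trace:
  add 1.37.176.0/20 -> H1 at depth 20
  del 1.37.176.0/20 (clear depth 20)
  add 1.37.181.0/24 -> H3 at depth 24
  add 176.0.0.0/8 -> H1 at depth 8
  lookup 176.0.12.123: bits 10110000 walk d0:-→d1:-→d2:-→d3:-→d4:-→d5:-→d6:-→d7:-→d8:H1 -> H1
  lookup 180.206.154.206: bits 10110 walk d0:-→d1:-→d2:-→d3:-→d4:-→d5:- -> no-route
  lookup 1.37.181.11: bits 000000010010010110110101 walk d0:-→d1:-→d2:-→d3:-→d4:-→d5:-→d6:-→d7:-→d8:-→d9:-→d10:-→d11:-→d12:-→d13:-→d14:-→d15:-→d16:-→d17:-→d18:-→d19:-→d20:-→d21:-→d22:-→d23:-→d24:H3 -> H3
  add 176.0.0.0/6 -> H0 at depth 6
  add 0.0.0.0/0 -> H4 at depth 0
  add 176.151.0.0/16 -> H2 at depth 16
  lookup 1.37.181.0: bits 000000010010010110110101 walk d0:H4→d1:-→d2:-→d3:-→d4:-→d5:-→d6:-→d7:-→d8:-→d9:-→d10:-→d11:-→d12:-→d13:-→d14:-→d15:-→d16:-→d17:-→d18:-→d19:-→d20:-→d21:-→d22:-→d23:-→d24:H3 -> H3
  add 176.151.35.160/28 -> H1 at depth 28
  add 0.0.0.0/0 -> H4 at depth 0
  lookup 176.20.163.186: bits 10110000 walk d0:H4→d1:-→d2:-→d3:-→d4:-→d5:-→d6:H0→d7:-→d8:H1 -> H1
  lookup 176.151.9.172: bits 101100001001011100 walk d0:H4→d1:-→d2:-→d3:-→d4:-→d5:-→d6:H0→d7:-→d8:H1→d9:-→d10:-→d11:-→d12:-→d13:-→d14:-→d15:-→d16:H2→d17:-→d18:- -> H2
  add 1.32.0.0/12 -> H1 at depth 12
  lookup 176.0.0.0: bits 10110000 walk d0:H4→d1:-→d2:-→d3:-→d4:-→d5:-→d6:H0→d7:-→d8:H1 -> H1
  lookup 176.0.0.13: bits 10110000 walk d0:H4→d1:-→d2:-→d3:-→d4:-→d5:-→d6:H0→d7:-→d8:H1 -> H1
  add 176.144.0.0/13 -> H4 at depth 13
  add 1.37.181.240/28 -> H0 at depth 28
  lookup 176.151.0.189: bits 101100001001011100 walk d0:H4→d1:-→d2:-→d3:-→d4:-→d5:-→d6:H0→d7:-→d8:H1→d9:-→d10:-→d11:-→d12:-→d13:H4→d14:-→d15:-→d16:H2→d17:-→d18:- -> H2
  add 0.0.0.0/0 -> H0 at depth 0
  lookup 176.0.0.13: bits 10110000 walk d0:H0→d1:-→d2:-→d3:-→d4:-→d5:-→d6:H0→d7:-→d8:H1 -> H1
  add 176.151.35.128/25 -> H1 at depth 25
  lookup 1.37.181.1: bits 000000010010010110110101 walk d0:H0→d1:-→d2:-→d3:-→d4:-→d5:-→d6:-→d7:-→d8:-→d9:-→d10:-→d11:-→d12:H1→d13:-→d14:-→d15:-→d16:-→d17:-→d18:-→d19:-→d20:-→d21:-→d22:-→d23:-→d24:H3 -> H3
  del 176.151.35.160/28 (clear depth 28)
  lookup 176.0.3.62: bits 10110000 walk d0:H0→d1:-→d2:-→d3:-→d4:-→d5:-→d6:H0→d7:-→d8:H1 -> H1
  lookup 176.0.0.1: bits 10110000 walk d0:H0→d1:-→d2:-→d3:-→d4:-→d5:-→d6:H0→d7:-→d8:H1 -> H1

== LOOKUPS ==
["H1","no-route","H3","H3","H1","H2","H1","H1","H2","H1","H3","H1","H1"]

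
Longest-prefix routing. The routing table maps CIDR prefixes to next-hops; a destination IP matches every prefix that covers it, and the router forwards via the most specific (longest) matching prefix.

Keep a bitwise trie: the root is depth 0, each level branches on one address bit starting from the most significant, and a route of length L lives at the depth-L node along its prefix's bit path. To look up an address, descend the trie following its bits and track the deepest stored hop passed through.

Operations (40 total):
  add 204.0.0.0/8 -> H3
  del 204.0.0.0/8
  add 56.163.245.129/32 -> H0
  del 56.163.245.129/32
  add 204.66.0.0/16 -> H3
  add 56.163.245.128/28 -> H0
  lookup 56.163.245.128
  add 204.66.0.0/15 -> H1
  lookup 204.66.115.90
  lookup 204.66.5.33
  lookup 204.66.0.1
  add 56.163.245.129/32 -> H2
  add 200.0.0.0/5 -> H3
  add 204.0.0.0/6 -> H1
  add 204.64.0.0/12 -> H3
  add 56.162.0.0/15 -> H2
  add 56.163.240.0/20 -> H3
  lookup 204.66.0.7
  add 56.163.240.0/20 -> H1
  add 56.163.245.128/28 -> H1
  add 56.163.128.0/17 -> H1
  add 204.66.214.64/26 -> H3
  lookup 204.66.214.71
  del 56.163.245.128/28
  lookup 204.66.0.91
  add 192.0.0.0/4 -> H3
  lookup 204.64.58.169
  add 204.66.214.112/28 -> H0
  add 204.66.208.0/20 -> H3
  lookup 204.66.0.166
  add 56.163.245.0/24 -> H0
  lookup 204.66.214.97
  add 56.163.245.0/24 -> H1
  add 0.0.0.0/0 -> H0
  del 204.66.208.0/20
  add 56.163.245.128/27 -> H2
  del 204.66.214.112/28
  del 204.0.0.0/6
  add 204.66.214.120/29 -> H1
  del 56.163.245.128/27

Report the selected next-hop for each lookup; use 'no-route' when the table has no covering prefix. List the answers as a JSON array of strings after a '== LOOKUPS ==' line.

Apply in order:
  add 204.0.0.0/8 -> H3 at depth 8
  del 204.0.0.0/8 (clear depth 8)
  add 56.163.245.129/32 -> H0 at depth 32
  del 56.163.245.129/32 (clear depth 32)
  add 204.66.0.0/16 -> H3 at depth 16
  add 56.163.245.128/28 -> H0 at depth 28
  ? 56.163.245.128  path d0:-→d1:-→d2:-→d3:-→d4:-→d5:-→d6:-→d7:-→d8:-→d9:-→d10:-→d11:-→d12:-→d13:-→d14:-→d15:-→d16:-→d17:-→d18:-→d19:-→d20:-→d21:-→d22:-→d23:-→d24:-→d25:-→d26:-→d27:-→d28:H0→d29:-→d30:-→d31:-  best=H0
  add 204.66.0.0/15 -> H1 at depth 15
  ? 204.66.115.90  path d0:-→d1:-→d2:-→d3:-→d4:-→d5:-→d6:-→d7:-→d8:-→d9:-→d10:-→d11:-→d12:-→d13:-→d14:-→d15:H1→d16:H3  best=H3
  ? 204.66.5.33  path d0:-→d1:-→d2:-→d3:-→d4:-→d5:-→d6:-→d7:-→d8:-→d9:-→d10:-→d11:-→d12:-→d13:-→d14:-→d15:H1→d16:H3  best=H3
  ? 204.66.0.1  path d0:-→d1:-→d2:-→d3:-→d4:-→d5:-→d6:-→d7:-→d8:-→d9:-→d10:-→d11:-→d12:-→d13:-→d14:-→d15:H1→d16:H3  best=H3
  add 56.163.245.129/32 -> H2 at depth 32
  add 200.0.0.0/5 -> H3 at depth 5
  add 204.0.0.0/6 -> H1 at depth 6
  add 204.64.0.0/12 -> H3 at depth 12
  add 56.162.0.0/15 -> H2 at depth 15
  add 56.163.240.0/20 -> H3 at depth 20
  ? 204.66.0.7  path d0:-→d1:-→d2:-→d3:-→d4:-→d5:H3→d6:H1→d7:-→d8:-→d9:-→d10:-→d11:-→d12:H3→d13:-→d14:-→d15:H1→d16:H3  best=H3
  add 56.163.240.0/20 -> H1 at depth 20
  add 56.163.245.128/28 -> H1 at depth 28
  add 56.163.128.0/17 -> H1 at depth 17
  add 204.66.214.64/26 -> H3 at depth 26
  ? 204.66.214.71  path d0:-→d1:-→d2:-→d3:-→d4:-→d5:H3→d6:H1→d7:-→d8:-→d9:-→d10:-→d11:-→d12:H3→d13:-→d14:-→d15:H1→d16:H3→d17:-→d18:-→d19:-→d20:-→d21:-→d22:-→d23:-→d24:-→d25:-→d26:H3  best=H3
  del 56.163.245.128/28 (clear depth 28)
  ? 204.66.0.91  path d0:-→d1:-→d2:-→d3:-→d4:-→d5:H3→d6:H1→d7:-→d8:-→d9:-→d10:-→d11:-→d12:H3→d13:-→d14:-→d15:H1→d16:H3  best=H3
  add 192.0.0.0/4 -> H3 at depth 4
  ? 204.64.58.169  path d0:-→d1:-→d2:-→d3:-→d4:H3→d5:H3→d6:H1→d7:-→d8:-→d9:-→d10:-→d11:-→d12:H3→d13:-→d14:-  best=H3
  add 204.66.214.112/28 -> H0 at depth 28
  add 204.66.208.0/20 -> H3 at depth 20
  ? 204.66.0.166  path d0:-→d1:-→d2:-→d3:-→d4:H3→d5:H3→d6:H1→d7:-→d8:-→d9:-→d10:-→d11:-→d12:H3→d13:-→d14:-→d15:H1→d16:H3  best=H3
  add 56.163.245.0/24 -> H0 at depth 24
  ? 204.66.214.97  path d0:-→d1:-→d2:-→d3:-→d4:H3→d5:H3→d6:H1→d7:-→d8:-→d9:-→d10:-→d11:-→d12:H3→d13:-→d14:-→d15:H1→d16:H3→d17:-→d18:-→d19:-→d20:H3→d21:-→d22:-→d23:-→d24:-→d25:-→d26:H3→d27:-  best=H3
  add 56.163.245.0/24 -> H1 at depth 24
  add 0.0.0.0/0 -> H0 at depth 0
  del 204.66.208.0/20 (clear depth 20)
  add 56.163.245.128/27 -> H2 at depth 27
  del 204.66.214.112/28 (clear depth 28)
  del 204.0.0.0/6 (clear depth 6)
  add 204.66.214.120/29 -> H1 at depth 29
  del 56.163.245.128/27 (clear depth 27)

== LOOKUPS ==
["H0","H3","H3","H3","H3","H3","H3","H3","H3","H3"]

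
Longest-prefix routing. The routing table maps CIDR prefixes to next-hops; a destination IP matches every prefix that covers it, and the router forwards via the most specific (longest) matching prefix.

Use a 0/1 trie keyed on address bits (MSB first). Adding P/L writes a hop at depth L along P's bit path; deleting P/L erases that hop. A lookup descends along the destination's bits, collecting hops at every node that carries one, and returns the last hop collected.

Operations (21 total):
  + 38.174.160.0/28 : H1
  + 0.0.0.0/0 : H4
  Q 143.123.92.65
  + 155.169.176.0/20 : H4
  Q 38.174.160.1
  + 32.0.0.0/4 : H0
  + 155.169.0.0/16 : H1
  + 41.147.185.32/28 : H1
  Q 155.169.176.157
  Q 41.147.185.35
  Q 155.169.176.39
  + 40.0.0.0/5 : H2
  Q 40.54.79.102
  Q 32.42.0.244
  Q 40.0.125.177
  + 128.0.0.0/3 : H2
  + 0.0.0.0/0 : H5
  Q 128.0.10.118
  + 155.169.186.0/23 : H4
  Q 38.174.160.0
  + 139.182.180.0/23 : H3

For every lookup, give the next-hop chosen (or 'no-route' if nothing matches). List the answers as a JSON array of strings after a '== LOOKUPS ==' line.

Apply in order:
  + 38.174.160.0/28 (H1) depth=28
  + 0.0.0.0/0 (H4) depth=0
  ? 143.123.92.65  path d0:H4  best=H4
  + 155.169.176.0/20 (H4) depth=20
  ? 38.174.160.1  path d0:H4→d1:-→d2:-→d3:-→d4:-→d5:-→d6:-→d7:-→d8:-→d9:-→d10:-→d11:-→d12:-→d13:-→d14:-→d15:-→d16:-→d17:-→d18:-→d19:-→d20:-→d21:-→d22:-→d23:-→d24:-→d25:-→d26:-→d27:-→d28:H1  best=H1
  + 32.0.0.0/4 (H0) depth=4
  + 155.169.0.0/16 (H1) depth=16
  + 41.147.185.32/28 (H1) depth=28
  ? 155.169.176.157  path d0:H4→d1:-→d2:-→d3:-→d4:-→d5:-→d6:-→d7:-→d8:-→d9:-→d10:-→d11:-→d12:-→d13:-→d14:-→d15:-→d16:H1→d17:-→d18:-→d19:-→d20:H4  best=H4
  ? 41.147.185.35  path d0:H4→d1:-→d2:-→d3:-→d4:H0→d5:-→d6:-→d7:-→d8:-→d9:-→d10:-→d11:-→d12:-→d13:-→d14:-→d15:-→d16:-→d17:-→d18:-→d19:-→d20:-→d21:-→d22:-→d23:-→d24:-→d25:-→d26:-→d27:-→d28:H1  best=H1
  ? 155.169.176.39  path d0:H4→d1:-→d2:-→d3:-→d4:-→d5:-→d6:-→d7:-→d8:-→d9:-→d10:-→d11:-→d12:-→d13:-→d14:-→d15:-→d16:H1→d17:-→d18:-→d19:-→d20:H4  best=H4
  + 40.0.0.0/5 (H2) depth=5
  ? 40.54.79.102  path d0:H4→d1:-→d2:-→d3:-→d4:H0→d5:H2→d6:-→d7:-  best=H2
  ? 32.42.0.244  path d0:H4→d1:-→d2:-→d3:-→d4:H0→d5:-  best=H0
  ? 40.0.125.177  path d0:H4→d1:-→d2:-→d3:-→d4:H0→d5:H2→d6:-→d7:-  best=H2
  + 128.0.0.0/3 (H2) depth=3
  + 0.0.0.0/0 (H5) depth=0
  ? 128.0.10.118  path d0:H5→d1:-→d2:-→d3:H2  best=H2
  + 155.169.186.0/23 (H4) depth=23
  ? 38.174.160.0  path d0:H5→d1:-→d2:-→d3:-→d4:H0→d5:-→d6:-→d7:-→d8:-→d9:-→d10:-→d11:-→d12:-→d13:-→d14:-→d15:-→d16:-→d17:-→d18:-→d19:-→d20:-→d21:-→d22:-→d23:-→d24:-→d25:-→d26:-→d27:-→d28:H1  best=H1
  + 139.182.180.0/23 (H3) depth=23

== LOOKUPS ==
["H4","H1","H4","H1","H4","H2","H0","H2","H2","H1"]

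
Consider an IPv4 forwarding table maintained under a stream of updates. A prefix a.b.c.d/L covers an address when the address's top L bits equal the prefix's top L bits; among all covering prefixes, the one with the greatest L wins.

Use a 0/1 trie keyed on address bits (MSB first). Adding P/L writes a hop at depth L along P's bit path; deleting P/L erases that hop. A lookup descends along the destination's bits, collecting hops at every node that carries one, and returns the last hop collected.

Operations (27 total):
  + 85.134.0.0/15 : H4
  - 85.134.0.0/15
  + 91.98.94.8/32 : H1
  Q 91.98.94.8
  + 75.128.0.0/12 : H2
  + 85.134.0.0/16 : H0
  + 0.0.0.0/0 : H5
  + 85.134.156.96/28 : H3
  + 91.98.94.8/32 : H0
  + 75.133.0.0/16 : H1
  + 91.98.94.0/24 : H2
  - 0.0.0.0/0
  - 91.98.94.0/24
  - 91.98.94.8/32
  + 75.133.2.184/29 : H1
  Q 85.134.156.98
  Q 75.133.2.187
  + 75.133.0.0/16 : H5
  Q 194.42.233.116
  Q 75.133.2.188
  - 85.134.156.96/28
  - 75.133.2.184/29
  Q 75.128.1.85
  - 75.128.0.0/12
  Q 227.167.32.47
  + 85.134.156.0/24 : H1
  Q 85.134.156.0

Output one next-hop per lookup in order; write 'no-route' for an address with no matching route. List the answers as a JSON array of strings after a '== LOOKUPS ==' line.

Apply in order:
  add 85.134.0.0/15 -> H4 at depth 15
  del 85.134.0.0/15 (clear depth 15)
  add 91.98.94.8/32 -> H1 at depth 32
  Q 91.98.94.8: descend 01011011011000100101111000001000 ; hops seen [H1] ; pick H1
  add 75.128.0.0/12 -> H2 at depth 12
  add 85.134.0.0/16 -> H0 at depth 16
  add 0.0.0.0/0 -> H5 at depth 0
  add 85.134.156.96/28 -> H3 at depth 28
  add 91.98.94.8/32 -> H0 at depth 32
  add 75.133.0.0/16 -> H1 at depth 16
  add 91.98.94.0/24 -> H2 at depth 24
  del 0.0.0.0/0 (clear depth 0)
  del 91.98.94.0/24 (clear depth 24)
  del 91.98.94.8/32 (clear depth 32)
  add 75.133.2.184/29 -> H1 at depth 29
  Q 85.134.156.98: descend 0101010110000110100111000110 ; hops seen [H0,H3] ; pick H3
  Q 75.133.2.187: descend 01001011100001010000001010111 ; hops seen [H2,H1,H1] ; pick H1
  add 75.133.0.0/16 -> H5 at depth 16
  Q 194.42.233.116: descend ε ; hops seen [∅] ; pick no-route
  Q 75.133.2.188: descend 01001011100001010000001010111 ; hops seen [H2,H5,H1] ; pick H1
  del 85.134.156.96/28 (clear depth 28)
  del 75.133.2.184/29 (clear depth 29)
  Q 75.128.1.85: descend 0100101110000 ; hops seen [H2] ; pick H2
  del 75.128.0.0/12 (clear depth 12)
  Q 227.167.32.47: descend ε ; hops seen [∅] ; pick no-route
  add 85.134.156.0/24 -> H1 at depth 24
  Q 85.134.156.0: descend 0101010110000110100111000 ; hops seen [H0,H1] ; pick H1

== LOOKUPS ==
["H1","H3","H1","no-route","H1","H2","no-route","H1"]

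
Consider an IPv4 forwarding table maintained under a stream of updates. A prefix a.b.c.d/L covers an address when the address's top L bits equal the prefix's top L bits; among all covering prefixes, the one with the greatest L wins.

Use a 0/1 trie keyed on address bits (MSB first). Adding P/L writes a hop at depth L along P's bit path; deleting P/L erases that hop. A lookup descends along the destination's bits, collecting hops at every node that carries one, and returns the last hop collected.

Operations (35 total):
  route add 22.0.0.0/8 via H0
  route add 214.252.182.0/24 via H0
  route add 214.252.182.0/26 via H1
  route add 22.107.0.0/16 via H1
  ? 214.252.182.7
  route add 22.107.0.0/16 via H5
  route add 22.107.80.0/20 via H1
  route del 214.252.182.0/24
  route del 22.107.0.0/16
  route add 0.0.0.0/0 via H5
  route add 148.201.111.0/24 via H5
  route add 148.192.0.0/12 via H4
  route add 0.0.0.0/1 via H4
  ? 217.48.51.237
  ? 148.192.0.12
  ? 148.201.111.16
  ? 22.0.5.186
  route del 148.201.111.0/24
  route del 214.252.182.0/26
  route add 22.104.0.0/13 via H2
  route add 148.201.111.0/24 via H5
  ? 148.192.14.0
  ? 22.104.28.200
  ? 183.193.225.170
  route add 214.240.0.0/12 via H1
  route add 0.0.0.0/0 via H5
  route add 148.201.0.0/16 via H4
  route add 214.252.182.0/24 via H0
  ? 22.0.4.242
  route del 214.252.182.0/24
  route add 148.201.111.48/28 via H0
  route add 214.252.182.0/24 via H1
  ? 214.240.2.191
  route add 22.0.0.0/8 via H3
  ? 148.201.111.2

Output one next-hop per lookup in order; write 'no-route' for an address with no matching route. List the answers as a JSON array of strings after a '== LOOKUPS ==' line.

Process each operation:
  + 22.0.0.0/8 (H0) depth=8
  + 214.252.182.0/24 (H0) depth=24
  + 214.252.182.0/26 (H1) depth=26
  + 22.107.0.0/16 (H1) depth=16
  ? 214.252.182.7  path d0:-→d1:-→d2:-→d3:-→d4:-→d5:-→d6:-→d7:-→d8:-→d9:-→d10:-→d11:-→d12:-→d13:-→d14:-→d15:-→d16:-→d17:-→d18:-→d19:-→d20:-→d21:-→d22:-→d23:-→d24:H0→d25:-→d26:H1  best=H1
  + 22.107.0.0/16 (H5) depth=16
  + 22.107.80.0/20 (H1) depth=20
  del 214.252.182.0/24 (clear depth 24)
  del 22.107.0.0/16 (clear depth 16)
  + 0.0.0.0/0 (H5) depth=0
  + 148.201.111.0/24 (H5) depth=24
  + 148.192.0.0/12 (H4) depth=12
  + 0.0.0.0/1 (H4) depth=1
  ? 217.48.51.237  path d0:H5→d1:-→d2:-→d3:-→d4:-  best=H5
  ? 148.192.0.12  path d0:H5→d1:-→d2:-→d3:-→d4:-→d5:-→d6:-→d7:-→d8:-→d9:-→d10:-→d11:-→d12:H4  best=H4
  ? 148.201.111.16  path d0:H5→d1:-→d2:-→d3:-→d4:-→d5:-→d6:-→d7:-→d8:-→d9:-→d10:-→d11:-→d12:H4→d13:-→d14:-→d15:-→d16:-→d17:-→d18:-→d19:-→d20:-→d21:-→d22:-→d23:-→d24:H5  best=H5
  ? 22.0.5.186  path d0:H5→d1:H4→d2:-→d3:-→d4:-→d5:-→d6:-→d7:-→d8:H0→d9:-  best=H0
  del 148.201.111.0/24 (clear depth 24)
  del 214.252.182.0/26 (clear depth 26)
  + 22.104.0.0/13 (H2) depth=13
  + 148.201.111.0/24 (H5) depth=24
  ? 148.192.14.0  path d0:H5→d1:-→d2:-→d3:-→d4:-→d5:-→d6:-→d7:-→d8:-→d9:-→d10:-→d11:-→d12:H4  best=H4
  ? 22.104.28.200  path d0:H5→d1:H4→d2:-→d3:-→d4:-→d5:-→d6:-→d7:-→d8:H0→d9:-→d10:-→d11:-→d12:-→d13:H2→d14:-  best=H2
  ? 183.193.225.170  path d0:H5→d1:-→d2:-  best=H5
  + 214.240.0.0/12 (H1) depth=12
  + 0.0.0.0/0 (H5) depth=0
  + 148.201.0.0/16 (H4) depth=16
  + 214.252.182.0/24 (H0) depth=24
  ? 22.0.4.242  path d0:H5→d1:H4→d2:-→d3:-→d4:-→d5:-→d6:-→d7:-→d8:H0→d9:-  best=H0
  del 214.252.182.0/24 (clear depth 24)
  + 148.201.111.48/28 (H0) depth=28
  + 214.252.182.0/24 (H1) depth=24
  ? 214.240.2.191  path d0:H5→d1:-→d2:-→d3:-→d4:-→d5:-→d6:-→d7:-→d8:-→d9:-→d10:-→d11:-→d12:H1  best=H1
  + 22.0.0.0/8 (H3) depth=8
  ? 148.201.111.2  path d0:H5→d1:-→d2:-→d3:-→d4:-→d5:-→d6:-→d7:-→d8:-→d9:-→d10:-→d11:-→d12:H4→d13:-→d14:-→d15:-→d16:H4→d17:-→d18:-→d19:-→d20:-→d21:-→d22:-→d23:-→d24:H5→d25:-→d26:-  best=H5

== LOOKUPS ==
["H1","H5","H4","H5","H0","H4","H2","H5","H0","H1","H5"]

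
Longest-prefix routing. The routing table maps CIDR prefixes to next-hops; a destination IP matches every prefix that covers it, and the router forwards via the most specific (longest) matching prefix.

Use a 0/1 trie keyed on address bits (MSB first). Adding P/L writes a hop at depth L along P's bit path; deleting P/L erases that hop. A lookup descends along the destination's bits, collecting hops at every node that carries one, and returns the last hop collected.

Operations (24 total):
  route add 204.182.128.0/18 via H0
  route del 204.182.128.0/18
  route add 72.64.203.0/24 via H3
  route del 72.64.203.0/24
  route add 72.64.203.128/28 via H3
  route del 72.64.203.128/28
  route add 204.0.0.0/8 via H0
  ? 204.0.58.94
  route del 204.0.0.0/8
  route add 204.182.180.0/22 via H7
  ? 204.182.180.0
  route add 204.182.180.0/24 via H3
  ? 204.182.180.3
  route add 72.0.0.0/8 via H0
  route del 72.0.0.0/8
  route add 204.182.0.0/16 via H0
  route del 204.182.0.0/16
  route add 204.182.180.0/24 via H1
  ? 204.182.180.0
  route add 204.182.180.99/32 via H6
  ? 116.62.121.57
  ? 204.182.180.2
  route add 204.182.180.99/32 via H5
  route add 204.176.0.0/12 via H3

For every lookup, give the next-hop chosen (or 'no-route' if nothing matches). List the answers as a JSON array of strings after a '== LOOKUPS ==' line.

Process each operation:
  + 204.182.128.0/18 (H0) depth=18
  - 204.182.128.0/18 clear@18
  + 72.64.203.0/24 (H3) depth=24
  - 72.64.203.0/24 clear@24
  + 72.64.203.128/28 (H3) depth=28
  - 72.64.203.128/28 clear@28
  + 204.0.0.0/8 (H0) depth=8
  Q 204.0.58.94: descend 11001100 ; hops seen [H0] ; pick H0
  - 204.0.0.0/8 clear@8
  + 204.182.180.0/22 (H7) depth=22
  Q 204.182.180.0: descend 1100110010110110101101 ; hops seen [H7] ; pick H7
  + 204.182.180.0/24 (H3) depth=24
  Q 204.182.180.3: descend 110011001011011010110100 ; hops seen [H7,H3] ; pick H3
  + 72.0.0.0/8 (H0) depth=8
  - 72.0.0.0/8 clear@8
  + 204.182.0.0/16 (H0) depth=16
  - 204.182.0.0/16 clear@16
  + 204.182.180.0/24 (H1) depth=24
  Q 204.182.180.0: descend 110011001011011010110100 ; hops seen [H7,H1] ; pick H1
  + 204.182.180.99/32 (H6) depth=32
  Q 116.62.121.57: descend 01 ; hops seen [∅] ; pick no-route
  Q 204.182.180.2: descend 1100110010110110101101000 ; hops seen [H7,H1] ; pick H1
  + 204.182.180.99/32 (H5) depth=32
  + 204.176.0.0/12 (H3) depth=12

== LOOKUPS ==
["H0","H7","H3","H1","no-route","H1"]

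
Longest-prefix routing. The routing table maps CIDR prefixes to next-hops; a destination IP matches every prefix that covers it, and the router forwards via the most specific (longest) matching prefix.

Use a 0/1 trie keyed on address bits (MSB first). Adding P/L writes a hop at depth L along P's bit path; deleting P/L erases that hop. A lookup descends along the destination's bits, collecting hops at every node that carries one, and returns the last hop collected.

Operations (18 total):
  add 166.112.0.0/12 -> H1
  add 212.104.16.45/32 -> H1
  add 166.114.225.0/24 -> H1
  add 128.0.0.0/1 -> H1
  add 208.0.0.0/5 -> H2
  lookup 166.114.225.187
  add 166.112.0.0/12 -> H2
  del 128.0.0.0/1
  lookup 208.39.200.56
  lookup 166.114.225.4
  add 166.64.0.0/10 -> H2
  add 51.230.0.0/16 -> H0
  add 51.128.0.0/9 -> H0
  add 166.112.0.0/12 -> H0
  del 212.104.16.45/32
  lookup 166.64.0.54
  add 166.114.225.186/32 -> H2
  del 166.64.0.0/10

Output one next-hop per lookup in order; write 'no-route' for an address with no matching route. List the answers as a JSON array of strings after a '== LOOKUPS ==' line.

Trace:
  + 166.112.0.0/12 (H1) depth=12
  + 212.104.16.45/32 (H1) depth=32
  + 166.114.225.0/24 (H1) depth=24
  + 128.0.0.0/1 (H1) depth=1
  + 208.0.0.0/5 (H2) depth=5
  lookup 166.114.225.187: bits 101001100111001011100001 walk d0:-→d1:H1→d2:-→d3:-→d4:-→d5:-→d6:-→d7:-→d8:-→d9:-→d10:-→d11:-→d12:H1→d13:-→d14:-→d15:-→d16:-→d17:-→d18:-→d19:-→d20:-→d21:-→d22:-→d23:-→d24:H1 -> H1
  + 166.112.0.0/12 (H2) depth=12
  - 128.0.0.0/1 clear@1
  lookup 208.39.200.56: bits 11010 walk d0:-→d1:-→d2:-→d3:-→d4:-→d5:H2 -> H2
  lookup 166.114.225.4: bits 101001100111001011100001 walk d0:-→d1:-→d2:-→d3:-→d4:-→d5:-→d6:-→d7:-→d8:-→d9:-→d10:-→d11:-→d12:H2→d13:-→d14:-→d15:-→d16:-→d17:-→d18:-→d19:-→d20:-→d21:-→d22:-→d23:-→d24:H1 -> H1
  + 166.64.0.0/10 (H2) depth=10
  + 51.230.0.0/16 (H0) depth=16
  + 51.128.0.0/9 (H0) depth=9
  + 166.112.0.0/12 (H0) depth=12
  - 212.104.16.45/32 clear@32
  lookup 166.64.0.54: bits 1010011001 walk d0:-→d1:-→d2:-→d3:-→d4:-→d5:-→d6:-→d7:-→d8:-→d9:-→d10:H2 -> H2
  + 166.114.225.186/32 (H2) depth=32
  - 166.64.0.0/10 clear@10

== LOOKUPS ==
["H1","H2","H1","H2"]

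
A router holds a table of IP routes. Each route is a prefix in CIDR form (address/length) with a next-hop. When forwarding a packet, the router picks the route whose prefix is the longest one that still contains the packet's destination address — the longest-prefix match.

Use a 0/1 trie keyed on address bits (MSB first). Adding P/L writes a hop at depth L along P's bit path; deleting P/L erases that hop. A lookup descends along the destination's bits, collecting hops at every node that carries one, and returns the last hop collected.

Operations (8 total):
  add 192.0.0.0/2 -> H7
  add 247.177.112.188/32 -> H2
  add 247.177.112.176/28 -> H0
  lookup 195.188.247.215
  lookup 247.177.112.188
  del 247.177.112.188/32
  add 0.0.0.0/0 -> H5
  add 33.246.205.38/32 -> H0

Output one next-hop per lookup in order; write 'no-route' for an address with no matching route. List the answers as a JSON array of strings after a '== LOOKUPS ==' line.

Apply in order:
  + 192.0.0.0/2 (H7) depth=2
  + 247.177.112.188/32 (H2) depth=32
  + 247.177.112.176/28 (H0) depth=28
  lookup 195.188.247.215: bits 11 walk d0:-→d1:-→d2:H7 -> H7
  lookup 247.177.112.188: bits 11110111101100010111000010111100 walk d0:-→d1:-→d2:H7→d3:-→d4:-→d5:-→d6:-→d7:-→d8:-→d9:-→d10:-→d11:-→d12:-→d13:-→d14:-→d15:-→d16:-→d17:-→d18:-→d19:-→d20:-→d21:-→d22:-→d23:-→d24:-→d25:-→d26:-→d27:-→d28:H0→d29:-→d30:-→d31:-→d32:H2 -> H2
  - 247.177.112.188/32 clear@32
  + 0.0.0.0/0 (H5) depth=0
  + 33.246.205.38/32 (H0) depth=32

== LOOKUPS ==
["H7","H2"]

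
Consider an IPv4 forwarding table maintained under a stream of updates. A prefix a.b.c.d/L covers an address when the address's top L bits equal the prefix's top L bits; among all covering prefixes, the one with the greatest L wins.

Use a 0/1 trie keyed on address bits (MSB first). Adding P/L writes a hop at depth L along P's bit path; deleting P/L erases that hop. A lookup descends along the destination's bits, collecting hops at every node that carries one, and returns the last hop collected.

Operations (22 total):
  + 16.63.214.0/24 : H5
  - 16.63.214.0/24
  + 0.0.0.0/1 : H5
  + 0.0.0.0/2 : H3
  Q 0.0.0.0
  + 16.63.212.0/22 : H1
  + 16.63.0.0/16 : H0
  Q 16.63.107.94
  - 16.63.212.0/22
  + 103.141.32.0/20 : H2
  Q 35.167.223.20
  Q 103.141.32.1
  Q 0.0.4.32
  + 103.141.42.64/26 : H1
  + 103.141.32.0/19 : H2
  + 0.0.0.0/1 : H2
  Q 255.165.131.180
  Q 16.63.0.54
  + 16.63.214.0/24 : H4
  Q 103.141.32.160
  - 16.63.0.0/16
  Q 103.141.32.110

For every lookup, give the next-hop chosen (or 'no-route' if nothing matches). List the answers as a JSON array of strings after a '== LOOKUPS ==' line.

Process each operation:
  + 16.63.214.0/24 (H5) depth=24
  del 16.63.214.0/24 (clear depth 24)
  + 0.0.0.0/1 (H5) depth=1
  + 0.0.0.0/2 (H3) depth=2
  Q 0.0.0.0: descend 000 ; hops seen [H5,H3] ; pick H3
  + 16.63.212.0/22 (H1) depth=22
  + 16.63.0.0/16 (H0) depth=16
  Q 16.63.107.94: descend 0001000000111111 ; hops seen [H5,H3,H0] ; pick H0
  del 16.63.212.0/22 (clear depth 22)
  + 103.141.32.0/20 (H2) depth=20
  Q 35.167.223.20: descend 00 ; hops seen [H5,H3] ; pick H3
  Q 103.141.32.1: descend 01100111100011010010 ; hops seen [H5,H2] ; pick H2
  Q 0.0.4.32: descend 000 ; hops seen [H5,H3] ; pick H3
  + 103.141.42.64/26 (H1) depth=26
  + 103.141.32.0/19 (H2) depth=19
  + 0.0.0.0/1 (H2) depth=1
  Q 255.165.131.180: descend ε ; hops seen [∅] ; pick no-route
  Q 16.63.0.54: descend 0001000000111111 ; hops seen [H2,H3,H0] ; pick H0
  + 16.63.214.0/24 (H4) depth=24
  Q 103.141.32.160: descend 01100111100011010010 ; hops seen [H2,H2,H2] ; pick H2
  del 16.63.0.0/16 (clear depth 16)
  Q 103.141.32.110: descend 01100111100011010010 ; hops seen [H2,H2,H2] ; pick H2

== LOOKUPS ==
["H3","H0","H3","H2","H3","no-route","H0","H2","H2"]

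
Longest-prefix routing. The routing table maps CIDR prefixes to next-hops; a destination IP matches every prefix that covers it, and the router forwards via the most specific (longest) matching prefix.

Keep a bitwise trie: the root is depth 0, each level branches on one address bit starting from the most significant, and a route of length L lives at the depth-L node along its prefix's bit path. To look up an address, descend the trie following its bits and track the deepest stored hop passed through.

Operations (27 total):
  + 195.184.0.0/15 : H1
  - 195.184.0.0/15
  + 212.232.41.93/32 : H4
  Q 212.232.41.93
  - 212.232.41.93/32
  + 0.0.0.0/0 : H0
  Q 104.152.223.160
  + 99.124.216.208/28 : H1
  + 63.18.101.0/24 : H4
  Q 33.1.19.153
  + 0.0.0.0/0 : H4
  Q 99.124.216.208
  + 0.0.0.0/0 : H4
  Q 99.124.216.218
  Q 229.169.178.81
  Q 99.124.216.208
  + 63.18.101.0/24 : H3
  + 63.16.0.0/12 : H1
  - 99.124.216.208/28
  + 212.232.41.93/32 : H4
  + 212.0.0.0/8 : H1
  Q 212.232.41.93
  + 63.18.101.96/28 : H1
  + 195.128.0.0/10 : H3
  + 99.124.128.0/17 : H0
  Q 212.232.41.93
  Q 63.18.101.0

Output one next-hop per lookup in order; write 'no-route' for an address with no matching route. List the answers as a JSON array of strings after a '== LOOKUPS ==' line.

Trace:
  + 195.184.0.0/15 (H1) depth=15
  del 195.184.0.0/15 (clear depth 15)
  + 212.232.41.93/32 (H4) depth=32
  ? 212.232.41.93  path d0:-→d1:-→d2:-→d3:-→d4:-→d5:-→d6:-→d7:-→d8:-→d9:-→d10:-→d11:-→d12:-→d13:-→d14:-→d15:-→d16:-→d17:-→d18:-→d19:-→d20:-→d21:-→d22:-→d23:-→d24:-→d25:-→d26:-→d27:-→d28:-→d29:-→d30:-→d31:-→d32:H4  best=H4
  del 212.232.41.93/32 (clear depth 32)
  + 0.0.0.0/0 (H0) depth=0
  ? 104.152.223.160  path d0:H0  best=H0
  + 99.124.216.208/28 (H1) depth=28
  + 63.18.101.0/24 (H4) depth=24
  ? 33.1.19.153  path d0:H0→d1:-→d2:-→d3:-  best=H0
  + 0.0.0.0/0 (H4) depth=0
  ? 99.124.216.208  path d0:H4→d1:-→d2:-→d3:-→d4:-→d5:-→d6:-→d7:-→d8:-→d9:-→d10:-→d11:-→d12:-→d13:-→d14:-→d15:-→d16:-→d17:-→d18:-→d19:-→d20:-→d21:-→d22:-→d23:-→d24:-→d25:-→d26:-→d27:-→d28:H1  best=H1
  + 0.0.0.0/0 (H4) depth=0
  ? 99.124.216.218  path d0:H4→d1:-→d2:-→d3:-→d4:-→d5:-→d6:-→d7:-→d8:-→d9:-→d10:-→d11:-→d12:-→d13:-→d14:-→d15:-→d16:-→d17:-→d18:-→d19:-→d20:-→d21:-→d22:-→d23:-→d24:-→d25:-→d26:-→d27:-→d28:H1  best=H1
  ? 229.169.178.81  path d0:H4→d1:-→d2:-  best=H4
  ? 99.124.216.208  path d0:H4→d1:-→d2:-→d3:-→d4:-→d5:-→d6:-→d7:-→d8:-→d9:-→d10:-→d11:-→d12:-→d13:-→d14:-→d15:-→d16:-→d17:-→d18:-→d19:-→d20:-→d21:-→d22:-→d23:-→d24:-→d25:-→d26:-→d27:-→d28:H1  best=H1
  + 63.18.101.0/24 (H3) depth=24
  + 63.16.0.0/12 (H1) depth=12
  del 99.124.216.208/28 (clear depth 28)
  + 212.232.41.93/32 (H4) depth=32
  + 212.0.0.0/8 (H1) depth=8
  ? 212.232.41.93  path d0:H4→d1:-→d2:-→d3:-→d4:-→d5:-→d6:-→d7:-→d8:H1→d9:-→d10:-→d11:-→d12:-→d13:-→d14:-→d15:-→d16:-→d17:-→d18:-→d19:-→d20:-→d21:-→d22:-→d23:-→d24:-→d25:-→d26:-→d27:-→d28:-→d29:-→d30:-→d31:-→d32:H4  best=H4
  + 63.18.101.96/28 (H1) depth=28
  + 195.128.0.0/10 (H3) depth=10
  + 99.124.128.0/17 (H0) depth=17
  ? 212.232.41.93  path d0:H4→d1:-→d2:-→d3:-→d4:-→d5:-→d6:-→d7:-→d8:H1→d9:-→d10:-→d11:-→d12:-→d13:-→d14:-→d15:-→d16:-→d17:-→d18:-→d19:-→d20:-→d21:-→d22:-→d23:-→d24:-→d25:-→d26:-→d27:-→d28:-→d29:-→d30:-→d31:-→d32:H4  best=H4
  ? 63.18.101.0  path d0:H4→d1:-→d2:-→d3:-→d4:-→d5:-→d6:-→d7:-→d8:-→d9:-→d10:-→d11:-→d12:H1→d13:-→d14:-→d15:-→d16:-→d17:-→d18:-→d19:-→d20:-→d21:-→d22:-→d23:-→d24:H3→d25:-  best=H3

== LOOKUPS ==
["H4","H0","H0","H1","H1","H4","H1","H4","H4","H3"]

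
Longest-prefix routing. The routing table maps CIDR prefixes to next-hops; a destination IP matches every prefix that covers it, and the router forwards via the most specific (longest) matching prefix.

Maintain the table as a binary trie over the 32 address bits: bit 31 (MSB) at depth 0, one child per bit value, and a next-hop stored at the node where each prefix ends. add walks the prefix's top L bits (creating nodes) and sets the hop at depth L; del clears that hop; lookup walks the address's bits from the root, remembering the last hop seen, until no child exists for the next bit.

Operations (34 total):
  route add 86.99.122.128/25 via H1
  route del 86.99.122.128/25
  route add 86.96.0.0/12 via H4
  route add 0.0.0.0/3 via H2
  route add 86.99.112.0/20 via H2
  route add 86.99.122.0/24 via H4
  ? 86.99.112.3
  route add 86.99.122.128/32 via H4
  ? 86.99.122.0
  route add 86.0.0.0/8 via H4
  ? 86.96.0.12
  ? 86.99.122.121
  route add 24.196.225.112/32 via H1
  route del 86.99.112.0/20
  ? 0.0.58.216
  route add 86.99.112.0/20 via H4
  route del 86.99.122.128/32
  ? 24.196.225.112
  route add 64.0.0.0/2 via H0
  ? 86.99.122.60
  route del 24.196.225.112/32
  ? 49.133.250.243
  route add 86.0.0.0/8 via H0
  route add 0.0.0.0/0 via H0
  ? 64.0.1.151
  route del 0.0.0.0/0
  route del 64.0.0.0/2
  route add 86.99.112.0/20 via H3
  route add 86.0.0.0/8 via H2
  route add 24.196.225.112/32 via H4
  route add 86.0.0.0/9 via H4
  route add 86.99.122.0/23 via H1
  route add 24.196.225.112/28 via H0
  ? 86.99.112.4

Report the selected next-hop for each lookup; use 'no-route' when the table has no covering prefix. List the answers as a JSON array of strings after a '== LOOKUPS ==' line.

Apply in order:
  add 86.99.122.128/25 -> H1 at depth 25
  del 86.99.122.128/25 (clear depth 25)
  add 86.96.0.0/12 -> H4 at depth 12
  add 0.0.0.0/3 -> H2 at depth 3
  add 86.99.112.0/20 -> H2 at depth 20
  add 86.99.122.0/24 -> H4 at depth 24
  lookup 86.99.112.3: bits 01010110011000110111 walk d0:-→d1:-→d2:-→d3:-→d4:-→d5:-→d6:-→d7:-→d8:-→d9:-→d10:-→d11:-→d12:H4→d13:-→d14:-→d15:-→d16:-→d17:-→d18:-→d19:-→d20:H2 -> H2
  add 86.99.122.128/32 -> H4 at depth 32
  lookup 86.99.122.0: bits 010101100110001101111010 walk d0:-→d1:-→d2:-→d3:-→d4:-→d5:-→d6:-→d7:-→d8:-→d9:-→d10:-→d11:-→d12:H4→d13:-→d14:-→d15:-→d16:-→d17:-→d18:-→d19:-→d20:H2→d21:-→d22:-→d23:-→d24:H4 -> H4
  add 86.0.0.0/8 -> H4 at depth 8
  lookup 86.96.0.12: bits 01010110011000 walk d0:-→d1:-→d2:-→d3:-→d4:-→d5:-→d6:-→d7:-→d8:H4→d9:-→d10:-→d11:-→d12:H4→d13:-→d14:- -> H4
  lookup 86.99.122.121: bits 010101100110001101111010 walk d0:-→d1:-→d2:-→d3:-→d4:-→d5:-→d6:-→d7:-→d8:H4→d9:-→d10:-→d11:-→d12:H4→d13:-→d14:-→d15:-→d16:-→d17:-→d18:-→d19:-→d20:H2→d21:-→d22:-→d23:-→d24:H4 -> H4
  add 24.196.225.112/32 -> H1 at depth 32
  del 86.99.112.0/20 (clear depth 20)
  lookup 0.0.58.216: bits 000 walk d0:-→d1:-→d2:-→d3:H2 -> H2
  add 86.99.112.0/20 -> H4 at depth 20
  del 86.99.122.128/32 (clear depth 32)
  lookup 24.196.225.112: bits 00011000110001001110000101110000 walk d0:-→d1:-→d2:-→d3:H2→d4:-→d5:-→d6:-→d7:-→d8:-→d9:-→d10:-→d11:-→d12:-→d13:-→d14:-→d15:-→d16:-→d17:-→d18:-→d19:-→d20:-→d21:-→d22:-→d23:-→d24:-→d25:-→d26:-→d27:-→d28:-→d29:-→d30:-→d31:-→d32:H1 -> H1
  add 64.0.0.0/2 -> H0 at depth 2
  lookup 86.99.122.60: bits 010101100110001101111010 walk d0:-→d1:-→d2:H0→d3:-→d4:-→d5:-→d6:-→d7:-→d8:H4→d9:-→d10:-→d11:-→d12:H4→d13:-→d14:-→d15:-→d16:-→d17:-→d18:-→d19:-→d20:H4→d21:-→d22:-→d23:-→d24:H4 -> H4
  del 24.196.225.112/32 (clear depth 32)
  lookup 49.133.250.243: bits 00 walk d0:-→d1:-→d2:- -> no-route
  add 86.0.0.0/8 -> H0 at depth 8
  add 0.0.0.0/0 -> H0 at depth 0
  lookup 64.0.1.151: bits 010 walk d0:H0→d1:-→d2:H0→d3:- -> H0
  del 0.0.0.0/0 (clear depth 0)
  del 64.0.0.0/2 (clear depth 2)
  add 86.99.112.0/20 -> H3 at depth 20
  add 86.0.0.0/8 -> H2 at depth 8
  add 24.196.225.112/32 -> H4 at depth 32
  add 86.0.0.0/9 -> H4 at depth 9
  add 86.99.122.0/23 -> H1 at depth 23
  add 24.196.225.112/28 -> H0 at depth 28
  lookup 86.99.112.4: bits 01010110011000110111 walk d0:-→d1:-→d2:-→d3:-→d4:-→d5:-→d6:-→d7:-→d8:H2→d9:H4→d10:-→d11:-→d12:H4→d13:-→d14:-→d15:-→d16:-→d17:-→d18:-→d19:-→d20:H3 -> H3

== LOOKUPS ==
["H2","H4","H4","H4","H2","H1","H4","no-route","H0","H3"]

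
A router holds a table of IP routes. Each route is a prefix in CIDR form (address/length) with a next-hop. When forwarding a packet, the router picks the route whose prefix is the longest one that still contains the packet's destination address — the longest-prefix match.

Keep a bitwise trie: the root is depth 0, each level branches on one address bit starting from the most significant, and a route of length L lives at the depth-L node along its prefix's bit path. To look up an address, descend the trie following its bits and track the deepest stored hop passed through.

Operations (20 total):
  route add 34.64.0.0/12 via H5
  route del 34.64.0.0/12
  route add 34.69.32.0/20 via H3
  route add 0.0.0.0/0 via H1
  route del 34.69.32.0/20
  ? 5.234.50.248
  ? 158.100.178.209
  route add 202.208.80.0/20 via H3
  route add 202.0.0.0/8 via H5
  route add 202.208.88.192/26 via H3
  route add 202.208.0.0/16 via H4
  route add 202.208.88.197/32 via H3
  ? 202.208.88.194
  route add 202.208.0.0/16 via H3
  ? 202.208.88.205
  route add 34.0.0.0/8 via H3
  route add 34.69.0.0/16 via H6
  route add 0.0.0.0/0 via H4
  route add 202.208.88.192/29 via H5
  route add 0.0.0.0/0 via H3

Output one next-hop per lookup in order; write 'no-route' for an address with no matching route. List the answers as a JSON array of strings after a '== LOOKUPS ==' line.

Trace:
  + 34.64.0.0/12 (H5) depth=12
  - 34.64.0.0/12 clear@12
  + 34.69.32.0/20 (H3) depth=20
  + 0.0.0.0/0 (H1) depth=0
  - 34.69.32.0/20 clear@20
  ? 5.234.50.248  path d0:H1→d1:-→d2:-  best=H1
  ? 158.100.178.209  path d0:H1  best=H1
  + 202.208.80.0/20 (H3) depth=20
  + 202.0.0.0/8 (H5) depth=8
  + 202.208.88.192/26 (H3) depth=26
  + 202.208.0.0/16 (H4) depth=16
  + 202.208.88.197/32 (H3) depth=32
  ? 202.208.88.194  path d0:H1→d1:-→d2:-→d3:-→d4:-→d5:-→d6:-→d7:-→d8:H5→d9:-→d10:-→d11:-→d12:-→d13:-→d14:-→d15:-→d16:H4→d17:-→d18:-→d19:-→d20:H3→d21:-→d22:-→d23:-→d24:-→d25:-→d26:H3→d27:-→d28:-→d29:-  best=H3
  + 202.208.0.0/16 (H3) depth=16
  ? 202.208.88.205  path d0:H1→d1:-→d2:-→d3:-→d4:-→d5:-→d6:-→d7:-→d8:H5→d9:-→d10:-→d11:-→d12:-→d13:-→d14:-→d15:-→d16:H3→d17:-→d18:-→d19:-→d20:H3→d21:-→d22:-→d23:-→d24:-→d25:-→d26:H3→d27:-→d28:-  best=H3
  + 34.0.0.0/8 (H3) depth=8
  + 34.69.0.0/16 (H6) depth=16
  + 0.0.0.0/0 (H4) depth=0
  + 202.208.88.192/29 (H5) depth=29
  + 0.0.0.0/0 (H3) depth=0

== LOOKUPS ==
["H1","H1","H3","H3"]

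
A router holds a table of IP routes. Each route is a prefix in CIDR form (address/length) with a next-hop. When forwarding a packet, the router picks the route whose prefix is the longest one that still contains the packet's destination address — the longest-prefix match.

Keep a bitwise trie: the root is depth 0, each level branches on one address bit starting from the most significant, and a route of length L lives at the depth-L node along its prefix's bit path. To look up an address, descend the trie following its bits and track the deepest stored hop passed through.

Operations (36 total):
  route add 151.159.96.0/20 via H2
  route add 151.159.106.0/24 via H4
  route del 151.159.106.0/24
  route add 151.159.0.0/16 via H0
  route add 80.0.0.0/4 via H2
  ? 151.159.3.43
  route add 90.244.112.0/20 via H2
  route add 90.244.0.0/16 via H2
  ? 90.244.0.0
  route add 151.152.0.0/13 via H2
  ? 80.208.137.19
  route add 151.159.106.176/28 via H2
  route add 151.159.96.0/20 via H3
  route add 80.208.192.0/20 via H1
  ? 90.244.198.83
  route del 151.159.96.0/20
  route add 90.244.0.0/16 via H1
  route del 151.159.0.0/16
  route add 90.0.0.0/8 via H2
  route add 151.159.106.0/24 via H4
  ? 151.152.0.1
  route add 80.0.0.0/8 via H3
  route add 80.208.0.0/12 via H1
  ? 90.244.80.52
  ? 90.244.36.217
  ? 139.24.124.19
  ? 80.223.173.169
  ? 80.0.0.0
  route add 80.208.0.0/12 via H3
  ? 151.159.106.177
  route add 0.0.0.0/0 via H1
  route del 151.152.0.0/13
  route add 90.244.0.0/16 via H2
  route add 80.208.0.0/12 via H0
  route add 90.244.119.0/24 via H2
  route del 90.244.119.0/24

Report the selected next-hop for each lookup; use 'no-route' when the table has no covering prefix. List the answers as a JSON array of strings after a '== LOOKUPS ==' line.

Process each operation:
  + 151.159.96.0/20 (H2) depth=20
  + 151.159.106.0/24 (H4) depth=24
  del 151.159.106.0/24 (clear depth 24)
  + 151.159.0.0/16 (H0) depth=16
  + 80.0.0.0/4 (H2) depth=4
  ? 151.159.3.43  path d0:-→d1:-→d2:-→d3:-→d4:-→d5:-→d6:-→d7:-→d8:-→d9:-→d10:-→d11:-→d12:-→d13:-→d14:-→d15:-→d16:H0→d17:-  best=H0
  + 90.244.112.0/20 (H2) depth=20
  + 90.244.0.0/16 (H2) depth=16
  ? 90.244.0.0  path d0:-→d1:-→d2:-→d3:-→d4:H2→d5:-→d6:-→d7:-→d8:-→d9:-→d10:-→d11:-→d12:-→d13:-→d14:-→d15:-→d16:H2→d17:-  best=H2
  + 151.152.0.0/13 (H2) depth=13
  ? 80.208.137.19  path d0:-→d1:-→d2:-→d3:-→d4:H2  best=H2
  + 151.159.106.176/28 (H2) depth=28
  + 151.159.96.0/20 (H3) depth=20
  + 80.208.192.0/20 (H1) depth=20
  ? 90.244.198.83  path d0:-→d1:-→d2:-→d3:-→d4:H2→d5:-→d6:-→d7:-→d8:-→d9:-→d10:-→d11:-→d12:-→d13:-→d14:-→d15:-→d16:H2  best=H2
  del 151.159.96.0/20 (clear depth 20)
  + 90.244.0.0/16 (H1) depth=16
  del 151.159.0.0/16 (clear depth 16)
  + 90.0.0.0/8 (H2) depth=8
  + 151.159.106.0/24 (H4) depth=24
  ? 151.152.0.1  path d0:-→d1:-→d2:-→d3:-→d4:-→d5:-→d6:-→d7:-→d8:-→d9:-→d10:-→d11:-→d12:-→d13:H2  best=H2
  + 80.0.0.0/8 (H3) depth=8
  + 80.208.0.0/12 (H1) depth=12
  ? 90.244.80.52  path d0:-→d1:-→d2:-→d3:-→d4:H2→d5:-→d6:-→d7:-→d8:H2→d9:-→d10:-→d11:-→d12:-→d13:-→d14:-→d15:-→d16:H1→d17:-→d18:-  best=H1
  ? 90.244.36.217  path d0:-→d1:-→d2:-→d3:-→d4:H2→d5:-→d6:-→d7:-→d8:H2→d9:-→d10:-→d11:-→d12:-→d13:-→d14:-→d15:-→d16:H1→d17:-  best=H1
  ? 139.24.124.19  path d0:-→d1:-→d2:-→d3:-  best=no-route
  ? 80.223.173.169  path d0:-→d1:-→d2:-→d3:-→d4:H2→d5:-→d6:-→d7:-→d8:H3→d9:-→d10:-→d11:-→d12:H1  best=H1
  ? 80.0.0.0  path d0:-→d1:-→d2:-→d3:-→d4:H2→d5:-→d6:-→d7:-→d8:H3  best=H3
  + 80.208.0.0/12 (H3) depth=12
  ? 151.159.106.177  path d0:-→d1:-→d2:-→d3:-→d4:-→d5:-→d6:-→d7:-→d8:-→d9:-→d10:-→d11:-→d12:-→d13:H2→d14:-→d15:-→d16:-→d17:-→d18:-→d19:-→d20:-→d21:-→d22:-→d23:-→d24:H4→d25:-→d26:-→d27:-→d28:H2  best=H2
  + 0.0.0.0/0 (H1) depth=0
  del 151.152.0.0/13 (clear depth 13)
  + 90.244.0.0/16 (H2) depth=16
  + 80.208.0.0/12 (H0) depth=12
  + 90.244.119.0/24 (H2) depth=24
  del 90.244.119.0/24 (clear depth 24)

== LOOKUPS ==
["H0","H2","H2","H2","H2","H1","H1","no-route","H1","H3","H2"]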